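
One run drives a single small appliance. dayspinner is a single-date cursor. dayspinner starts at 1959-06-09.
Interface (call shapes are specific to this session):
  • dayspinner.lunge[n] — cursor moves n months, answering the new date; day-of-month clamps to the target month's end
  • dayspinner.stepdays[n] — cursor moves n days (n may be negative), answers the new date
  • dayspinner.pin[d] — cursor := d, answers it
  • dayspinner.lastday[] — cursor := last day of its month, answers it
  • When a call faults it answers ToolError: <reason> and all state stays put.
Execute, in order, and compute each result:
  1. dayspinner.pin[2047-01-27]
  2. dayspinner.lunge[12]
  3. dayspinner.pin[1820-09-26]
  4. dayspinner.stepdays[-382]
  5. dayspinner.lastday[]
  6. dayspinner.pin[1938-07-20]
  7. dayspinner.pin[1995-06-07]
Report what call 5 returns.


Do: pin[d: 2047-01-27]
See: 2047-01-27
Do: lunge[n: 12]
See: 2048-01-27
Do: pin[d: 1820-09-26]
See: 1820-09-26
Do: stepdays[n: -382]
See: 1819-09-10
Do: lastday[]
See: 1819-09-30
Do: pin[d: 1938-07-20]
See: 1938-07-20
Do: pin[d: 1995-06-07]
See: 1995-06-07

Answer: 1819-09-30


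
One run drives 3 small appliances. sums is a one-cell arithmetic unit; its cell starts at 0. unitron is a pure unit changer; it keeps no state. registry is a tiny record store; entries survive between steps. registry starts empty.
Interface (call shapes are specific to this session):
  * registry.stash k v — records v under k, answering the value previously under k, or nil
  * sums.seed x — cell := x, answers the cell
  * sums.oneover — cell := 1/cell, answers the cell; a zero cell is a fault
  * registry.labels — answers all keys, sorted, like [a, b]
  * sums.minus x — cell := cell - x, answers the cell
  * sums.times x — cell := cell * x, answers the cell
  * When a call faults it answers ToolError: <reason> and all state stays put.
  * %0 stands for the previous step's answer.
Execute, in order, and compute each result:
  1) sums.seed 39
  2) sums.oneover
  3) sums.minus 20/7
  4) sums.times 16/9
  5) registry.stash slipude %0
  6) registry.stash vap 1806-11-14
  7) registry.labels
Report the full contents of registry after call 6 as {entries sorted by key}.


~$ sums.seed x='39'
[out] 39
~$ sums.oneover
[out] 1/39
~$ sums.minus x='20/7'
[out] -773/273
~$ sums.times x='16/9'
[out] -12368/2457
~$ registry.stash k='slipude' v='%0'
[out] nil
~$ registry.stash k='vap' v='1806-11-14'
[out] nil
~$ registry.labels
[out] [slipude, vap]

Answer: {slipude=-12368/2457, vap=1806-11-14}


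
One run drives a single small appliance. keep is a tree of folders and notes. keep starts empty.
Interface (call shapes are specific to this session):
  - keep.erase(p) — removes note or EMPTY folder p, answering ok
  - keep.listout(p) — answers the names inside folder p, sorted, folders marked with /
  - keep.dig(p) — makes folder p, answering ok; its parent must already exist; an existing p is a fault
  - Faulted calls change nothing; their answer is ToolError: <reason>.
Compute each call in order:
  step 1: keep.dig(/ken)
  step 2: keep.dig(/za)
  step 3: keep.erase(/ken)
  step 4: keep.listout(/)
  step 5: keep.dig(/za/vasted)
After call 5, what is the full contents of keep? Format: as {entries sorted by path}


Answer: {za/, za/vasted/}

Derivation:
Next I call dig on p→/ken, yielding ok.
Calling dig on p→/za, and see ok.
I try erase on p→/ken, and see ok.
I invoke listout on p→/, — result: [za/].
Using dig on p→/za/vasted, and see ok.


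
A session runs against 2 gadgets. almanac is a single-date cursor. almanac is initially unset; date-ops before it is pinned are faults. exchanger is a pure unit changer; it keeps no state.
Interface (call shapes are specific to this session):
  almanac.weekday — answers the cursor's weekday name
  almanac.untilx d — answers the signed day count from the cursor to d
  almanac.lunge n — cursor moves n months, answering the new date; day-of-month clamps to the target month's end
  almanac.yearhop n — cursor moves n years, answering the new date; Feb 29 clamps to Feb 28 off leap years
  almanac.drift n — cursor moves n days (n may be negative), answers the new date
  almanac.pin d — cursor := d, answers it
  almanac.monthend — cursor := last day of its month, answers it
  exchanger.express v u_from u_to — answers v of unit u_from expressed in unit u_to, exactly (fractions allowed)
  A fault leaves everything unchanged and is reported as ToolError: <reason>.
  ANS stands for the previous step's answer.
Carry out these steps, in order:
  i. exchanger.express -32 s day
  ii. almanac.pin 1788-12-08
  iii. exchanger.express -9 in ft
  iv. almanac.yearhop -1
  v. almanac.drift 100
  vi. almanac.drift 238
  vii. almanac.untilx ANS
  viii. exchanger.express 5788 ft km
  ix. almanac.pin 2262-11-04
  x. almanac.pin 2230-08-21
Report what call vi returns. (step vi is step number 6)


> express v→-32 u_from→s u_to→day
= -1/2700
> pin d→1788-12-08
= 1788-12-08
> express v→-9 u_from→in u_to→ft
= -3/4
> yearhop n→-1
= 1787-12-08
> drift n→100
= 1788-03-17
> drift n→238
= 1788-11-10
> untilx d→ANS
= 0
> express v→5788 u_from→ft u_to→km
= 551307/312500
> pin d→2262-11-04
= 2262-11-04
> pin d→2230-08-21
= 2230-08-21

Answer: 1788-11-10


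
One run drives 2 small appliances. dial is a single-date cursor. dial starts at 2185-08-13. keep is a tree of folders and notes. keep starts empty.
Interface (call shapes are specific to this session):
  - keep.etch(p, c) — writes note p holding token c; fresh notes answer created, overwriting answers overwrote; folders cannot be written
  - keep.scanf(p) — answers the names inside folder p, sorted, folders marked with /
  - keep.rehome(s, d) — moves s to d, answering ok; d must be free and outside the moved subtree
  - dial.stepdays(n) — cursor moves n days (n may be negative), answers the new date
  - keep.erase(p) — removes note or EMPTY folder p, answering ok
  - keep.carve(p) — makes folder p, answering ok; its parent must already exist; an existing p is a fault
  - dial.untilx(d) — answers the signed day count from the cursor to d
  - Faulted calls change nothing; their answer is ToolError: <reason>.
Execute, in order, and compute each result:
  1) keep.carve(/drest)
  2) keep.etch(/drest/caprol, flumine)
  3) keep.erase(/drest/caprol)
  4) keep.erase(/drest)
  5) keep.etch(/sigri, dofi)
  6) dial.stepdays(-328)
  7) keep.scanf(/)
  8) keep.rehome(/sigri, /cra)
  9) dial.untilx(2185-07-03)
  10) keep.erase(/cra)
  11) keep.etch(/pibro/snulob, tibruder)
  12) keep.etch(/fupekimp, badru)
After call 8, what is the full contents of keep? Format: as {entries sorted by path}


// 1. carve(p: /drest) -> ok
// 2. etch(p: /drest/caprol, c: flumine) -> created
// 3. erase(p: /drest/caprol) -> ok
// 4. erase(p: /drest) -> ok
// 5. etch(p: /sigri, c: dofi) -> created
// 6. stepdays(n: -328) -> 2184-09-19
// 7. scanf(p: /) -> [sigri]
// 8. rehome(s: /sigri, d: /cra) -> ok
// 9. untilx(d: 2185-07-03) -> 287
// 10. erase(p: /cra) -> ok
// 11. etch(p: /pibro/snulob, c: tibruder) -> ToolError: no parent
// 12. etch(p: /fupekimp, c: badru) -> created

Answer: {cra=dofi}


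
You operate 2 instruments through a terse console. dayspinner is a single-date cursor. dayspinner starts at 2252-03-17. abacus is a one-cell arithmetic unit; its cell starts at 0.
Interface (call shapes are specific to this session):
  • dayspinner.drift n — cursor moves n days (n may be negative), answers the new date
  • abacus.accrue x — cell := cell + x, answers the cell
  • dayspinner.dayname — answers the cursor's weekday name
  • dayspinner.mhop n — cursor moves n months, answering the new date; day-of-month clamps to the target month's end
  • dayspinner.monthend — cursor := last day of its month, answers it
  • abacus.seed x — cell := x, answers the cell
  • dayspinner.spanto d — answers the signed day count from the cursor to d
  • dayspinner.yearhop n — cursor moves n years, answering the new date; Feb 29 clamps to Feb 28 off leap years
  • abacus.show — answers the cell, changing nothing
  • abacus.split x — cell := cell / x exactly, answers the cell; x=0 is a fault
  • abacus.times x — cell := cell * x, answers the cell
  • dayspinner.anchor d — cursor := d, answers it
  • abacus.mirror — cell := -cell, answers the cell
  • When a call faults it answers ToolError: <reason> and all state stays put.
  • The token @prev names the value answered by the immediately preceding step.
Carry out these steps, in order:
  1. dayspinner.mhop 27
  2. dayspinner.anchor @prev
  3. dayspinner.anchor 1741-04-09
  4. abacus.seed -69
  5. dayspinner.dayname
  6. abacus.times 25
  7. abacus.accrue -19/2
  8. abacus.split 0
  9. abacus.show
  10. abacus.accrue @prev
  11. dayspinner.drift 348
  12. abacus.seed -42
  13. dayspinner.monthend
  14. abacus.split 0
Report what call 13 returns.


Answer: 1742-03-31

Derivation:
→ dayspinner.mhop(27)
← 2254-06-17
→ dayspinner.anchor(@prev)
← 2254-06-17
→ dayspinner.anchor(1741-04-09)
← 1741-04-09
→ abacus.seed(-69)
← -69
→ dayspinner.dayname()
← Sunday
→ abacus.times(25)
← -1725
→ abacus.accrue(-19/2)
← -3469/2
→ abacus.split(0)
← ToolError: division by zero
→ abacus.show()
← -3469/2
→ abacus.accrue(@prev)
← -3469
→ dayspinner.drift(348)
← 1742-03-23
→ abacus.seed(-42)
← -42
→ dayspinner.monthend()
← 1742-03-31
→ abacus.split(0)
← ToolError: division by zero


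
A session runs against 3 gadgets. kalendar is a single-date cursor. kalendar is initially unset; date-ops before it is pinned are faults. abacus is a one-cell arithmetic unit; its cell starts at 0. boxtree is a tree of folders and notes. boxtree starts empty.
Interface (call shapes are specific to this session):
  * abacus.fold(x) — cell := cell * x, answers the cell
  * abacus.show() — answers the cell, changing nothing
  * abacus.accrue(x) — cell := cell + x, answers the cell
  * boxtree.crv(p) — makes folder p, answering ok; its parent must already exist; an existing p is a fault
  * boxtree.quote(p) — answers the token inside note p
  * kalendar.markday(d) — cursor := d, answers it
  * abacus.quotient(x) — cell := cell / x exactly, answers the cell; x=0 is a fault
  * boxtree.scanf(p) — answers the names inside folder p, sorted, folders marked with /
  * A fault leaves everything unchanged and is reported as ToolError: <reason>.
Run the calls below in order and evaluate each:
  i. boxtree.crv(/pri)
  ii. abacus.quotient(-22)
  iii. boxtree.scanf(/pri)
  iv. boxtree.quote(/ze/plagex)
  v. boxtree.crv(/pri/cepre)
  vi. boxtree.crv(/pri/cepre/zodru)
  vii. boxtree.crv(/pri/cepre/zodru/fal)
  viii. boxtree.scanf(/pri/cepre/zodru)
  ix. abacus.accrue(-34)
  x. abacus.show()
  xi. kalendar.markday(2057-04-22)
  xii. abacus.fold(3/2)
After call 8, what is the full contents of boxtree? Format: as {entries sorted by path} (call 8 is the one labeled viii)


Act: crv[p=/pri]
Obs: ok
Act: quotient[x=-22]
Obs: 0
Act: scanf[p=/pri]
Obs: []
Act: quote[p=/ze/plagex]
Obs: ToolError: not found
Act: crv[p=/pri/cepre]
Obs: ok
Act: crv[p=/pri/cepre/zodru]
Obs: ok
Act: crv[p=/pri/cepre/zodru/fal]
Obs: ok
Act: scanf[p=/pri/cepre/zodru]
Obs: [fal/]
Act: accrue[x=-34]
Obs: -34
Act: show[]
Obs: -34
Act: markday[d=2057-04-22]
Obs: 2057-04-22
Act: fold[x=3/2]
Obs: -51

Answer: {pri/, pri/cepre/, pri/cepre/zodru/, pri/cepre/zodru/fal/}


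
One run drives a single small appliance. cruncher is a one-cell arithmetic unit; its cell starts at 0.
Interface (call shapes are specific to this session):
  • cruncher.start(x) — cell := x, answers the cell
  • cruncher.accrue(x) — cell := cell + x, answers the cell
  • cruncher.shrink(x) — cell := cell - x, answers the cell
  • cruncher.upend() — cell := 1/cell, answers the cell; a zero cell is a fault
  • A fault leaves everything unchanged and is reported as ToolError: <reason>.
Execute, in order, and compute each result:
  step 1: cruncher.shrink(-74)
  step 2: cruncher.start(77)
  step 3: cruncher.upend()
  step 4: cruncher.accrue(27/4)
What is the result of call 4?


Answer: 2083/308

Derivation:
>>> shrink x→-74
= 74
>>> start x→77
= 77
>>> upend
= 1/77
>>> accrue x→27/4
= 2083/308


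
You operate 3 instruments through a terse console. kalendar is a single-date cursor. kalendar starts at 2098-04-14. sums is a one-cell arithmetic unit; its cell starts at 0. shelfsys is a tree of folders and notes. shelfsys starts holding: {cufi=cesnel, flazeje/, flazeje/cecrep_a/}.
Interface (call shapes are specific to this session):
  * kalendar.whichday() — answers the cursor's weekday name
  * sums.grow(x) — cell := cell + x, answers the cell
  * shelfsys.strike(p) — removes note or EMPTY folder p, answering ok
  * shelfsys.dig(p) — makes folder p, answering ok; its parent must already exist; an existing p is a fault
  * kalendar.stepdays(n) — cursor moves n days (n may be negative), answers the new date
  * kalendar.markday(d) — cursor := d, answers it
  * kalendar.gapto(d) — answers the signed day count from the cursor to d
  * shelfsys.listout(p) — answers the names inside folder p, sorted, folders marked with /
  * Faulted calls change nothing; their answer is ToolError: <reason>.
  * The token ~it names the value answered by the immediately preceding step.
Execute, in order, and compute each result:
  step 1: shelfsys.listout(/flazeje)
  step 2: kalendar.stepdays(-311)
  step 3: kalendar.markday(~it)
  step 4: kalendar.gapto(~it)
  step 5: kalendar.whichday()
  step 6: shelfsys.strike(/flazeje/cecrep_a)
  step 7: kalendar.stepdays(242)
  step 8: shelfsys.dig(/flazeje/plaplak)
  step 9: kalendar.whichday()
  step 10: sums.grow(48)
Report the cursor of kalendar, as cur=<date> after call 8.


Answer: cur=2098-02-04

Derivation:
CALL listout[p: /flazeje]
RET  [cecrep_a/]
CALL stepdays[n: -311]
RET  2097-06-07
CALL markday[d: ~it]
RET  2097-06-07
CALL gapto[d: ~it]
RET  0
CALL whichday[]
RET  Friday
CALL strike[p: /flazeje/cecrep_a]
RET  ok
CALL stepdays[n: 242]
RET  2098-02-04
CALL dig[p: /flazeje/plaplak]
RET  ok
CALL whichday[]
RET  Tuesday
CALL grow[x: 48]
RET  48


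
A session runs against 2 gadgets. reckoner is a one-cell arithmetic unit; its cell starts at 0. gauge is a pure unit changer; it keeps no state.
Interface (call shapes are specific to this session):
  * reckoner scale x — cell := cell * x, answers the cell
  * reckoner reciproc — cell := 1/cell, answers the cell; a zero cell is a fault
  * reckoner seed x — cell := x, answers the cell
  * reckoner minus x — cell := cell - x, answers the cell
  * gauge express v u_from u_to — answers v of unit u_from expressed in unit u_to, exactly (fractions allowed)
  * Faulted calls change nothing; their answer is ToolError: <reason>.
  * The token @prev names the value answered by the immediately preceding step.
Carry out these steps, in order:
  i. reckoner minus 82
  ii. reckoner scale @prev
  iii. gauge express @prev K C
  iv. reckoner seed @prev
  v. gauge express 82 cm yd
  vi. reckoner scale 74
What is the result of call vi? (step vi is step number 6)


Invoking reckoner minus on x→82, giving -82.
I call reckoner scale on x→@prev, which returns 6724.
Using gauge express on v→@prev, u_from→K, u_to→C, yielding 129017/20.
I run reckoner seed on x→@prev, — result: 129017/20.
Calling gauge express on v→82, u_from→cm, u_to→yd, → 1025/1143.
Using reckoner scale on x→74, and observe 4773629/10.

Answer: 4773629/10


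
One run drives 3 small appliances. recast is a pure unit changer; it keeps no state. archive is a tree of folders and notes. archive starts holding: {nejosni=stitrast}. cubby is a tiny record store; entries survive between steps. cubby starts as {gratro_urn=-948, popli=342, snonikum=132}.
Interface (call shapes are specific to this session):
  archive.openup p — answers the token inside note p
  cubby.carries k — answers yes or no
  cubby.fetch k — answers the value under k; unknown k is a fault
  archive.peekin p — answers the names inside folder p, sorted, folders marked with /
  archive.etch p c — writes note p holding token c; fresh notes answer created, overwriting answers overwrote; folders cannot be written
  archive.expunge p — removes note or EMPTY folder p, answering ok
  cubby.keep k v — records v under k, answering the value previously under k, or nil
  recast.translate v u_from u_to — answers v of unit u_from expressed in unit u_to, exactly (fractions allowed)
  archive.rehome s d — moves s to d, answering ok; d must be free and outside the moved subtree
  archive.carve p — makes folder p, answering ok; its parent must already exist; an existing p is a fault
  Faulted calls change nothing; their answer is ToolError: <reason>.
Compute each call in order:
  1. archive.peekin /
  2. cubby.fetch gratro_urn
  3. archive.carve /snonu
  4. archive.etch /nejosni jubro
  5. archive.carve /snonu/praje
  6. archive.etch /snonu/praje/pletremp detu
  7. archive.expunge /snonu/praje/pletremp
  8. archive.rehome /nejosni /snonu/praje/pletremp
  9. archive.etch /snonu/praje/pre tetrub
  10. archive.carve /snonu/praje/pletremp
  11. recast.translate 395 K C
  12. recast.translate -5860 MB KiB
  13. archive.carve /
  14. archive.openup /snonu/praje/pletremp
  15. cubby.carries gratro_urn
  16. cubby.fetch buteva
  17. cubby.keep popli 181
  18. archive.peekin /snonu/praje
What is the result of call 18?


% 1. peekin(p: /) == [nejosni]
% 2. fetch(k: gratro_urn) == -948
% 3. carve(p: /snonu) == ok
% 4. etch(p: /nejosni, c: jubro) == overwrote
% 5. carve(p: /snonu/praje) == ok
% 6. etch(p: /snonu/praje/pletremp, c: detu) == created
% 7. expunge(p: /snonu/praje/pletremp) == ok
% 8. rehome(s: /nejosni, d: /snonu/praje/pletremp) == ok
% 9. etch(p: /snonu/praje/pre, c: tetrub) == created
% 10. carve(p: /snonu/praje/pletremp) == ToolError: exists
% 11. translate(v: 395, u_from: K, u_to: C) == 2437/20
% 12. translate(v: -5860, u_from: MB, u_to: KiB) == -22890625/4
% 13. carve(p: /) == ToolError: exists
% 14. openup(p: /snonu/praje/pletremp) == jubro
% 15. carries(k: gratro_urn) == yes
% 16. fetch(k: buteva) == ToolError: no such key buteva
% 17. keep(k: popli, v: 181) == 342
% 18. peekin(p: /snonu/praje) == [pletremp, pre]

Answer: [pletremp, pre]


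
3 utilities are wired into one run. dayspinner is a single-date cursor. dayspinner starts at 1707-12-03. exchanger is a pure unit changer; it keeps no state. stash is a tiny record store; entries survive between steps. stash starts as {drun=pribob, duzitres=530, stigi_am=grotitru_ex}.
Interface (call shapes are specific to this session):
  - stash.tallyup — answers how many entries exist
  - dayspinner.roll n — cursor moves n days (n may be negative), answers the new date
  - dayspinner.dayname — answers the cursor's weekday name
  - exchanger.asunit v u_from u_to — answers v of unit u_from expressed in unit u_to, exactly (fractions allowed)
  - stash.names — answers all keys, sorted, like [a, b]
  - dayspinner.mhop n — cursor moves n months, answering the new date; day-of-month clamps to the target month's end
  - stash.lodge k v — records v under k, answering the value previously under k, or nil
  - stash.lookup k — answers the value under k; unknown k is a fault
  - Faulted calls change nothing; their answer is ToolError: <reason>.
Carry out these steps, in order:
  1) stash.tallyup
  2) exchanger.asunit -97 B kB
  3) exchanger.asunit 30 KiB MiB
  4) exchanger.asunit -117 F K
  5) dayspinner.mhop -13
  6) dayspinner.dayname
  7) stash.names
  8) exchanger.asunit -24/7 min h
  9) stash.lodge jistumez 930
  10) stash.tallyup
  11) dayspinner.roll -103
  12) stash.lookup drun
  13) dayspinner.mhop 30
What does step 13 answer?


==> stash.tallyup()
<== 3
==> exchanger.asunit(-97, B, kB)
<== -97/1000
==> exchanger.asunit(30, KiB, MiB)
<== 15/512
==> exchanger.asunit(-117, F, K)
<== 34267/180
==> dayspinner.mhop(-13)
<== 1706-11-03
==> dayspinner.dayname()
<== Wednesday
==> stash.names()
<== [drun, duzitres, stigi_am]
==> exchanger.asunit(-24/7, min, h)
<== -2/35
==> stash.lodge(jistumez, 930)
<== nil
==> stash.tallyup()
<== 4
==> dayspinner.roll(-103)
<== 1706-07-23
==> stash.lookup(drun)
<== pribob
==> dayspinner.mhop(30)
<== 1709-01-23

Answer: 1709-01-23


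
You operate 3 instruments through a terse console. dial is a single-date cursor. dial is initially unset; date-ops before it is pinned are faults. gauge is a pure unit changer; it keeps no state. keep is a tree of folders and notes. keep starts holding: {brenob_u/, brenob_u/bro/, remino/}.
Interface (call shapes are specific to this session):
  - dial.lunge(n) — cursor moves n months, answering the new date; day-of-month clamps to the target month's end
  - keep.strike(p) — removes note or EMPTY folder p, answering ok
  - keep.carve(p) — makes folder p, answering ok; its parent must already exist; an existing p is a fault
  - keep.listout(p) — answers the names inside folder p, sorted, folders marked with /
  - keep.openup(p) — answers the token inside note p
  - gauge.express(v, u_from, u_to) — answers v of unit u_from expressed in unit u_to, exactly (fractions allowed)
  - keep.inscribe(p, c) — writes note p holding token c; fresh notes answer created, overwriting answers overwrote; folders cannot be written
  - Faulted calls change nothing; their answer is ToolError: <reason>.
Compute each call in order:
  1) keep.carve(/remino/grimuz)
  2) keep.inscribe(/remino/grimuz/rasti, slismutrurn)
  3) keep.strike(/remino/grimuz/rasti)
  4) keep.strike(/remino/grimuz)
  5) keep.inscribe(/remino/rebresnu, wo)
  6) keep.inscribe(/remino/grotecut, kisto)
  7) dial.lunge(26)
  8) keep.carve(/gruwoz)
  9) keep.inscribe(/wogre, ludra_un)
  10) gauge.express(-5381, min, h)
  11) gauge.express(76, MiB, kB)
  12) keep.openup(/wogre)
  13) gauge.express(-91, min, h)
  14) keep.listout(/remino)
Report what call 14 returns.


Answer: [grotecut, rebresnu]

Derivation:
-- 1. keep.carve(p='/remino/grimuz') ~> ok
-- 2. keep.inscribe(p='/remino/grimuz/rasti', c='slismutrurn') ~> created
-- 3. keep.strike(p='/remino/grimuz/rasti') ~> ok
-- 4. keep.strike(p='/remino/grimuz') ~> ok
-- 5. keep.inscribe(p='/remino/rebresnu', c='wo') ~> created
-- 6. keep.inscribe(p='/remino/grotecut', c='kisto') ~> created
-- 7. dial.lunge(n='26') ~> ToolError: no date set
-- 8. keep.carve(p='/gruwoz') ~> ok
-- 9. keep.inscribe(p='/wogre', c='ludra_un') ~> created
-- 10. gauge.express(v='-5381', u_from='min', u_to='h') ~> -5381/60
-- 11. gauge.express(v='76', u_from='MiB', u_to='kB') ~> 9961472/125
-- 12. keep.openup(p='/wogre') ~> ludra_un
-- 13. gauge.express(v='-91', u_from='min', u_to='h') ~> -91/60
-- 14. keep.listout(p='/remino') ~> [grotecut, rebresnu]


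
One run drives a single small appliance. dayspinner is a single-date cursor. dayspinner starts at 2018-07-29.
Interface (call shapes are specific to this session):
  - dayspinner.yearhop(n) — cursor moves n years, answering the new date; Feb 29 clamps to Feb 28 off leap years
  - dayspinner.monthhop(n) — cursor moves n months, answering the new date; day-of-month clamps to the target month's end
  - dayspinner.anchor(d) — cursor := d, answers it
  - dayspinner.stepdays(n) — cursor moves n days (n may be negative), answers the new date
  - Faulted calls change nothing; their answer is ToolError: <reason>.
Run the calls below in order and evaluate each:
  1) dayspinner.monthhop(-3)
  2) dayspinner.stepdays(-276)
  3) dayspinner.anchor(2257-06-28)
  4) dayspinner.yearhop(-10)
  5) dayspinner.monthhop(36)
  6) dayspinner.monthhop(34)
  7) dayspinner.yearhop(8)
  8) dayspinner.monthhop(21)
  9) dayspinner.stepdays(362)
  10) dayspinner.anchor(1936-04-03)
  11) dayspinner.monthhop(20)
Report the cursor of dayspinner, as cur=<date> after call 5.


Answer: cur=2250-06-28

Derivation:
Calling monthhop on n='-3', which returns 2018-04-29.
Then stepdays on n='-276', which returns 2017-07-27.
Now I run anchor on d='2257-06-28', yielding 2257-06-28.
Now I run yearhop on n='-10': 2247-06-28.
Next I call monthhop on n='36', and get 2250-06-28.
Then monthhop on n='34': 2253-04-28.
I call yearhop on n='8', giving 2261-04-28.
Invoking monthhop on n='21', — result: 2263-01-28.
I use stepdays on n='362', and get 2264-01-25.
Calling anchor on d='1936-04-03', yielding 1936-04-03.
I invoke monthhop on n='20', and see 1937-12-03.


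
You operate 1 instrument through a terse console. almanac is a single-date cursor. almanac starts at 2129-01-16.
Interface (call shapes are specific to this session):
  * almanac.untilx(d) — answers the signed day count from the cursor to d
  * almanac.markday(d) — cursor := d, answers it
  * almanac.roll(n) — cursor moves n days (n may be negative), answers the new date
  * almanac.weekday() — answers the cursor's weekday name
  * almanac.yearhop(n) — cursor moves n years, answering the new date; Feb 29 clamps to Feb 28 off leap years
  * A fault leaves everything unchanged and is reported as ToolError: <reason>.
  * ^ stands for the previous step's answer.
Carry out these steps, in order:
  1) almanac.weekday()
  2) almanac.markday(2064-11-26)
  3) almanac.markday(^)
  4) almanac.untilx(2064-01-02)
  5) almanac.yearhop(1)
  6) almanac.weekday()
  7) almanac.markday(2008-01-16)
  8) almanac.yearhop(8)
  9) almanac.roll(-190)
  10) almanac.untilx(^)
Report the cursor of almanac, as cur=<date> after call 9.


Answer: cur=2015-07-10

Derivation:
~$ weekday
:: Sunday
~$ markday d: 2064-11-26
:: 2064-11-26
~$ markday d: ^
:: 2064-11-26
~$ untilx d: 2064-01-02
:: -329
~$ yearhop n: 1
:: 2065-11-26
~$ weekday
:: Thursday
~$ markday d: 2008-01-16
:: 2008-01-16
~$ yearhop n: 8
:: 2016-01-16
~$ roll n: -190
:: 2015-07-10
~$ untilx d: ^
:: 0


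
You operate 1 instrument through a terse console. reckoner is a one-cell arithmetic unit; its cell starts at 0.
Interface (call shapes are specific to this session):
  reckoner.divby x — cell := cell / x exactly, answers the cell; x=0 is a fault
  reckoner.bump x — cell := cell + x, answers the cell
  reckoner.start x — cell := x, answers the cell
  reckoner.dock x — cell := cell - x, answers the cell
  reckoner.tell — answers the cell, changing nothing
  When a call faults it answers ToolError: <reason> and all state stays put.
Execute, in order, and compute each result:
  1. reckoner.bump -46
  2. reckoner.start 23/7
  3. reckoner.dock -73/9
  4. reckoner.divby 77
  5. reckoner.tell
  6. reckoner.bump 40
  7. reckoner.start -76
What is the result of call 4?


Answer: 718/4851

Derivation:
% 1. bump(-46) ~> -46
% 2. start(23/7) ~> 23/7
% 3. dock(-73/9) ~> 718/63
% 4. divby(77) ~> 718/4851
% 5. tell() ~> 718/4851
% 6. bump(40) ~> 194758/4851
% 7. start(-76) ~> -76


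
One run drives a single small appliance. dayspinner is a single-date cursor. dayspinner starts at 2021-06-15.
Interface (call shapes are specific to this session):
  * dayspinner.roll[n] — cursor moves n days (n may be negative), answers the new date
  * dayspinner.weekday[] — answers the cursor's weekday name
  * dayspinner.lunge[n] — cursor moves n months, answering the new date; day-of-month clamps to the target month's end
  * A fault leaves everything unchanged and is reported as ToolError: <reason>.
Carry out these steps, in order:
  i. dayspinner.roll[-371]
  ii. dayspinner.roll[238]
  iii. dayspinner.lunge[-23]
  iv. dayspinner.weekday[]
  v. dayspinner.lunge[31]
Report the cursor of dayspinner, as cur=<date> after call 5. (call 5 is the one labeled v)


Answer: cur=2021-10-02

Derivation:
Calling dayspinner.roll on n=-371, and observe 2020-06-09.
I try dayspinner.roll on n=238, yielding 2021-02-02.
Calling dayspinner.lunge on n=-23, and observe 2019-03-02.
I invoke dayspinner.weekday(), and see Saturday.
I call dayspinner.lunge on n=31, yielding 2021-10-02.


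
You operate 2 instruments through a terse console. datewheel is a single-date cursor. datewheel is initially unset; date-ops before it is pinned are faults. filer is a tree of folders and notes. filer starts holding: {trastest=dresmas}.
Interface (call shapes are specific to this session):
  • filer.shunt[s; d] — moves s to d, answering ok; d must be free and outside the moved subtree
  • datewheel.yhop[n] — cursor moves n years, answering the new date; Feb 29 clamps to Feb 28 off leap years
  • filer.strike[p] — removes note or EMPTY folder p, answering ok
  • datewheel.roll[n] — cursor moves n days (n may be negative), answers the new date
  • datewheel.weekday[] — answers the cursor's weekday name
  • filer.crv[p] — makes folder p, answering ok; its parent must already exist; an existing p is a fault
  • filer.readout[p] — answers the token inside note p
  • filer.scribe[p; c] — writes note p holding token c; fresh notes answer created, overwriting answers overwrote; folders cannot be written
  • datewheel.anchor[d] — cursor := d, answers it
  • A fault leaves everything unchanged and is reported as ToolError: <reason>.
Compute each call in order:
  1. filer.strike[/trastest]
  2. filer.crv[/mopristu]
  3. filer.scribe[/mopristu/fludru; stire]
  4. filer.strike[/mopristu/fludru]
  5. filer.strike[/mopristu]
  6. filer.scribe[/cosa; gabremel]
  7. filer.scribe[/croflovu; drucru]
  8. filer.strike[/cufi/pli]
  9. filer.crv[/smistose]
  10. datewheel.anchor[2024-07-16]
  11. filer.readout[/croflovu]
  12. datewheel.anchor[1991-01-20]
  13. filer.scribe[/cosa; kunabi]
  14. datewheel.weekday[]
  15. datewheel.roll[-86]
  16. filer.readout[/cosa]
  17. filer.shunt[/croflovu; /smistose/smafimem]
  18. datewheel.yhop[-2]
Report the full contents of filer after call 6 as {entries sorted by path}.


Answer: {cosa=gabremel}

Derivation:
-- filer.strike(p: /trastest) ~> ok
-- filer.crv(p: /mopristu) ~> ok
-- filer.scribe(p: /mopristu/fludru, c: stire) ~> created
-- filer.strike(p: /mopristu/fludru) ~> ok
-- filer.strike(p: /mopristu) ~> ok
-- filer.scribe(p: /cosa, c: gabremel) ~> created
-- filer.scribe(p: /croflovu, c: drucru) ~> created
-- filer.strike(p: /cufi/pli) ~> ToolError: not found
-- filer.crv(p: /smistose) ~> ok
-- datewheel.anchor(d: 2024-07-16) ~> 2024-07-16
-- filer.readout(p: /croflovu) ~> drucru
-- datewheel.anchor(d: 1991-01-20) ~> 1991-01-20
-- filer.scribe(p: /cosa, c: kunabi) ~> overwrote
-- datewheel.weekday() ~> Sunday
-- datewheel.roll(n: -86) ~> 1990-10-26
-- filer.readout(p: /cosa) ~> kunabi
-- filer.shunt(s: /croflovu, d: /smistose/smafimem) ~> ok
-- datewheel.yhop(n: -2) ~> 1988-10-26


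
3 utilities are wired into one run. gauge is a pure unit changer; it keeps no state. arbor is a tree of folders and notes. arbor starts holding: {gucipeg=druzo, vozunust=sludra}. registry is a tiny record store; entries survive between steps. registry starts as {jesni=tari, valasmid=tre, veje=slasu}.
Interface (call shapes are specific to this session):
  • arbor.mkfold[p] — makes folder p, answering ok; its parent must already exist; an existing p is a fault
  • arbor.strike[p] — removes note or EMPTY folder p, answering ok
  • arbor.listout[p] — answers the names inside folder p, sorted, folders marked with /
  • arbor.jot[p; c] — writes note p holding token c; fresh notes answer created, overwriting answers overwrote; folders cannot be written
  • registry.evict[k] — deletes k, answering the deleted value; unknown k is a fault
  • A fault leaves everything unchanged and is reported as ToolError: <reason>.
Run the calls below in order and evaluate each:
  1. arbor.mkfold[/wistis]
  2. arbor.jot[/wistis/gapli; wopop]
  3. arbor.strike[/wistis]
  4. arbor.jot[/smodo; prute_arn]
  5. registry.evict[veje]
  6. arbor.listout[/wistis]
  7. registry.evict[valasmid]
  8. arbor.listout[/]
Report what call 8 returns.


Answer: [gucipeg, smodo, vozunust, wistis/]

Derivation:
// 1. arbor.mkfold(p: /wistis) ~> ok
// 2. arbor.jot(p: /wistis/gapli, c: wopop) ~> created
// 3. arbor.strike(p: /wistis) ~> ToolError: not empty
// 4. arbor.jot(p: /smodo, c: prute_arn) ~> created
// 5. registry.evict(k: veje) ~> slasu
// 6. arbor.listout(p: /wistis) ~> [gapli]
// 7. registry.evict(k: valasmid) ~> tre
// 8. arbor.listout(p: /) ~> [gucipeg, smodo, vozunust, wistis/]


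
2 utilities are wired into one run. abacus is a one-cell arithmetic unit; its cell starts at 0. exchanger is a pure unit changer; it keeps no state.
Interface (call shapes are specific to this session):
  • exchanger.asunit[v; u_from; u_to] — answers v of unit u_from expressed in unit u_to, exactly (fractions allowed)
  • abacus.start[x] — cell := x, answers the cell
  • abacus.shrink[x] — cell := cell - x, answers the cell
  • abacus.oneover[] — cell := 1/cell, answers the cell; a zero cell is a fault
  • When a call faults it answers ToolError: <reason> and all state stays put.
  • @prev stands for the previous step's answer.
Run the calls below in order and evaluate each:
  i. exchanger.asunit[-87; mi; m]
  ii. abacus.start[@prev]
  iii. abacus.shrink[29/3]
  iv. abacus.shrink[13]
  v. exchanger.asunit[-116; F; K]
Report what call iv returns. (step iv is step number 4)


-- 1. asunit(v=-87, u_from=mi, u_to=m) == -17501616/125
-- 2. start(x=@prev) == -17501616/125
-- 3. shrink(x=29/3) == -52508473/375
-- 4. shrink(x=13) == -52513348/375
-- 5. asunit(v=-116, u_from=F, u_to=K) == 34367/180

Answer: -52513348/375


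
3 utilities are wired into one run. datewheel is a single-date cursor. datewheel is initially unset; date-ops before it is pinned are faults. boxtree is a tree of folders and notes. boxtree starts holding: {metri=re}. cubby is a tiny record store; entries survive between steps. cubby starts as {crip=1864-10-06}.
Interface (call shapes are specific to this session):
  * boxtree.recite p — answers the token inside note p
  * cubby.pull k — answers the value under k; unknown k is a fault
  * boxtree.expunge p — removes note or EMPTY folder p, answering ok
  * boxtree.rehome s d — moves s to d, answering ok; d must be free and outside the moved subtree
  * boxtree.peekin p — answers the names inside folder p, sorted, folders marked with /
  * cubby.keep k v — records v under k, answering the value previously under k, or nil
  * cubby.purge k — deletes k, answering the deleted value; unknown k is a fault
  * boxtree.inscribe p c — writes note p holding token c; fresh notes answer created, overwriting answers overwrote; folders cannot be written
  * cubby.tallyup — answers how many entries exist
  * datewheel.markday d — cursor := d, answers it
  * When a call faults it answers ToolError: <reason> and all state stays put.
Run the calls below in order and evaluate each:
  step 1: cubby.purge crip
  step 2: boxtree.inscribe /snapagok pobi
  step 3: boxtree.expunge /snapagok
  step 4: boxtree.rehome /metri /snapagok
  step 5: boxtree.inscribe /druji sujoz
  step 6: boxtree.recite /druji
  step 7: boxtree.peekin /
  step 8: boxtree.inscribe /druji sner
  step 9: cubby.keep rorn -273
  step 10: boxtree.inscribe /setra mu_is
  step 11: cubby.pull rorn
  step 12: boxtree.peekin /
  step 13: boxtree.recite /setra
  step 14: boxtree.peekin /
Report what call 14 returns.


Answer: [druji, setra, snapagok]

Derivation:
→ cubby.purge(k: crip)
← 1864-10-06
→ boxtree.inscribe(p: /snapagok, c: pobi)
← created
→ boxtree.expunge(p: /snapagok)
← ok
→ boxtree.rehome(s: /metri, d: /snapagok)
← ok
→ boxtree.inscribe(p: /druji, c: sujoz)
← created
→ boxtree.recite(p: /druji)
← sujoz
→ boxtree.peekin(p: /)
← [druji, snapagok]
→ boxtree.inscribe(p: /druji, c: sner)
← overwrote
→ cubby.keep(k: rorn, v: -273)
← nil
→ boxtree.inscribe(p: /setra, c: mu_is)
← created
→ cubby.pull(k: rorn)
← -273
→ boxtree.peekin(p: /)
← [druji, setra, snapagok]
→ boxtree.recite(p: /setra)
← mu_is
→ boxtree.peekin(p: /)
← [druji, setra, snapagok]


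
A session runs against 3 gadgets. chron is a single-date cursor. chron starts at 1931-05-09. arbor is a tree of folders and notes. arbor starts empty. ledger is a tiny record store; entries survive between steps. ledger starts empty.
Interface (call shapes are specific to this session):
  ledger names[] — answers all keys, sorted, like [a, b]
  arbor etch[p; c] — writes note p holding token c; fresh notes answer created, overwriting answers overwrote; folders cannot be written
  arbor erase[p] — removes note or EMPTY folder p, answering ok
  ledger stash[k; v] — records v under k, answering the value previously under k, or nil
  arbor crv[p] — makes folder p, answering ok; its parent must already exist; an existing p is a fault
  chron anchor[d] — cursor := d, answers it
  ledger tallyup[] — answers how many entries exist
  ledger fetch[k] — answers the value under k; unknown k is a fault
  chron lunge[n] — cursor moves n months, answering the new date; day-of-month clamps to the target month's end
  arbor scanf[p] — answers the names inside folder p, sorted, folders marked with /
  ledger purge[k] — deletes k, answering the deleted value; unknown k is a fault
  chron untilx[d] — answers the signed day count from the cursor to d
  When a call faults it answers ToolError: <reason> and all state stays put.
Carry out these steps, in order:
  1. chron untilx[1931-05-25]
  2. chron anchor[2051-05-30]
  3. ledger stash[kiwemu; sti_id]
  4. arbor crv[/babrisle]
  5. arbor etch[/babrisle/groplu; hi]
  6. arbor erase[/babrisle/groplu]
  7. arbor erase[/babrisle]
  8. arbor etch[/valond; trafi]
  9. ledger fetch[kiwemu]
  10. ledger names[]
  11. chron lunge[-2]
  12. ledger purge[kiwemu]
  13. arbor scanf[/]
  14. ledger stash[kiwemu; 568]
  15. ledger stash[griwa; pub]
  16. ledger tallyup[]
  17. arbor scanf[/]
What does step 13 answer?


Do: chron untilx[d='1931-05-25']
See: 16
Do: chron anchor[d='2051-05-30']
See: 2051-05-30
Do: ledger stash[k='kiwemu'; v='sti_id']
See: nil
Do: arbor crv[p='/babrisle']
See: ok
Do: arbor etch[p='/babrisle/groplu'; c='hi']
See: created
Do: arbor erase[p='/babrisle/groplu']
See: ok
Do: arbor erase[p='/babrisle']
See: ok
Do: arbor etch[p='/valond'; c='trafi']
See: created
Do: ledger fetch[k='kiwemu']
See: sti_id
Do: ledger names[]
See: [kiwemu]
Do: chron lunge[n='-2']
See: 2051-03-30
Do: ledger purge[k='kiwemu']
See: sti_id
Do: arbor scanf[p='/']
See: [valond]
Do: ledger stash[k='kiwemu'; v='568']
See: nil
Do: ledger stash[k='griwa'; v='pub']
See: nil
Do: ledger tallyup[]
See: 2
Do: arbor scanf[p='/']
See: [valond]

Answer: [valond]


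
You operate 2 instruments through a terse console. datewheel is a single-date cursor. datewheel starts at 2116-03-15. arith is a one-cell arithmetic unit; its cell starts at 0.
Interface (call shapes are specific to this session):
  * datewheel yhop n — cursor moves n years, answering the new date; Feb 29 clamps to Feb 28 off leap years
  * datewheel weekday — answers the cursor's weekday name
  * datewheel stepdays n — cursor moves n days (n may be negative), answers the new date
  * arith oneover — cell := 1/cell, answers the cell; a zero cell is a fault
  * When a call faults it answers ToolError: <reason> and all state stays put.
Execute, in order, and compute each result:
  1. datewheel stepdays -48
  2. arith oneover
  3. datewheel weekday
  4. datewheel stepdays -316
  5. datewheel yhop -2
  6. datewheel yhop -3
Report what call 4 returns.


$ datewheel stepdays n='-48'
:: 2116-01-27
$ arith oneover
:: ToolError: reciprocal of zero
$ datewheel weekday
:: Monday
$ datewheel stepdays n='-316'
:: 2115-03-17
$ datewheel yhop n='-2'
:: 2113-03-17
$ datewheel yhop n='-3'
:: 2110-03-17

Answer: 2115-03-17


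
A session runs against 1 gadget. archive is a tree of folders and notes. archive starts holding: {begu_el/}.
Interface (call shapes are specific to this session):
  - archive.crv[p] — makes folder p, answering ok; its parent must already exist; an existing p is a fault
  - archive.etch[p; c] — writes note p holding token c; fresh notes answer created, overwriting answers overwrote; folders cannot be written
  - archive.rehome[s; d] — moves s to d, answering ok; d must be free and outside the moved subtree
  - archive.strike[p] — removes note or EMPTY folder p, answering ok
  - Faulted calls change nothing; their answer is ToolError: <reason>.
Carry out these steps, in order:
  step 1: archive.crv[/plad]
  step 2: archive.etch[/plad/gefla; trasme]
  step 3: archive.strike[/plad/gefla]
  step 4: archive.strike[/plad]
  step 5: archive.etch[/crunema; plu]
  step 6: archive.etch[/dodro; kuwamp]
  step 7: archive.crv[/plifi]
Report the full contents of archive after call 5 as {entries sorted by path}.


! archive.crv(p=/plad) : ok
! archive.etch(p=/plad/gefla, c=trasme) : created
! archive.strike(p=/plad/gefla) : ok
! archive.strike(p=/plad) : ok
! archive.etch(p=/crunema, c=plu) : created
! archive.etch(p=/dodro, c=kuwamp) : created
! archive.crv(p=/plifi) : ok

Answer: {begu_el/, crunema=plu}
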